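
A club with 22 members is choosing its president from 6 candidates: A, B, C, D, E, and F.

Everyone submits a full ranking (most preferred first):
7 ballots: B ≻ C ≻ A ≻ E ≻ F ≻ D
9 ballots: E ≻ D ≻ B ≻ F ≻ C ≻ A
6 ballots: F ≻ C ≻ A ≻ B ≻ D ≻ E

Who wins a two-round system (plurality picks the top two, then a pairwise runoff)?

B

Round 1 first-place votes: A 0, B 7, C 0, D 0, E 9, F 6. E and B advance.
Runoff: E is ranked above B on 9 ballots, B above E on 13.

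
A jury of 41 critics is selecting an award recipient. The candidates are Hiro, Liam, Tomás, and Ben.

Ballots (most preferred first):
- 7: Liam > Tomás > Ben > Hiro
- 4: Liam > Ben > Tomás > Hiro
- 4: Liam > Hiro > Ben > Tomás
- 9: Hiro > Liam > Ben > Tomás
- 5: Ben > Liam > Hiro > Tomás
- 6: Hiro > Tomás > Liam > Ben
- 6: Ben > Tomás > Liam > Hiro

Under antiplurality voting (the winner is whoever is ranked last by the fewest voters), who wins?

Liam

Last-place votes: Hiro 17, Liam 0, Tomás 18, Ben 6.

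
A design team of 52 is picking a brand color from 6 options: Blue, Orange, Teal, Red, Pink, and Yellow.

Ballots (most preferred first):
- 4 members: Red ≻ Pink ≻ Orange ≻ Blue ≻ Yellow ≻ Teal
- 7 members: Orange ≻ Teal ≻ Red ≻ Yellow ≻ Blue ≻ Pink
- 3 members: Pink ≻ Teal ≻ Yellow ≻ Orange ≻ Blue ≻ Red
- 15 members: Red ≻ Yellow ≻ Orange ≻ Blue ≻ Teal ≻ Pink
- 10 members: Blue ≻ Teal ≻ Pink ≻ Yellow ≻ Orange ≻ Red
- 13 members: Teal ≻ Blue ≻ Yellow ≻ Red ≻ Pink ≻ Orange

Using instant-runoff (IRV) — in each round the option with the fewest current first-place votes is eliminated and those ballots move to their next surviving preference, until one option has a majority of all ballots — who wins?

Teal

Round 1: Blue 10, Orange 7, Teal 13, Red 19, Pink 3, Yellow 0. Yellow eliminated.
Round 2: Blue 10, Orange 7, Teal 13, Red 19, Pink 3. Pink eliminated.
Round 3: Blue 10, Orange 7, Teal 16, Red 19. Orange eliminated.
Round 4: Blue 10, Teal 23, Red 19. Blue eliminated.
Round 5: Teal 33, Red 19. Teal has a majority (≥27).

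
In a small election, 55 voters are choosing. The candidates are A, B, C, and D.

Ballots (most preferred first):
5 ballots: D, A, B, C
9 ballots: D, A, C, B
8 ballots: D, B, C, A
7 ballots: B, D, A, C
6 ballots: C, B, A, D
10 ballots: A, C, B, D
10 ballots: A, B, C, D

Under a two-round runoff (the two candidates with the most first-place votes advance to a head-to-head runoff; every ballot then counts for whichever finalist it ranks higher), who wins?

Round 1 first-place votes: A 20, B 7, C 6, D 22. D and A advance.
Runoff: D is ranked above A on 29 ballots, A above D on 26.

D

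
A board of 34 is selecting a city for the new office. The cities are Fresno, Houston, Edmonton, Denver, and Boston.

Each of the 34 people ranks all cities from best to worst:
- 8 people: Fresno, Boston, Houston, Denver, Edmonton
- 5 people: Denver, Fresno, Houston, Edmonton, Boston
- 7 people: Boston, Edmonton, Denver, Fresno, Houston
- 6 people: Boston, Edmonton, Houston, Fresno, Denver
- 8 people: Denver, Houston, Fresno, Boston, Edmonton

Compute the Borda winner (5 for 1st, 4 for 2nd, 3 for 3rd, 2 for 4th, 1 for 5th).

Fresno: 8×5 + 5×4 + 7×2 + 6×2 + 8×3 = 110
Houston: 8×3 + 5×3 + 7×1 + 6×3 + 8×4 = 96
Edmonton: 8×1 + 5×2 + 7×4 + 6×4 + 8×1 = 78
Denver: 8×2 + 5×5 + 7×3 + 6×1 + 8×5 = 108
Boston: 8×4 + 5×1 + 7×5 + 6×5 + 8×2 = 118

Boston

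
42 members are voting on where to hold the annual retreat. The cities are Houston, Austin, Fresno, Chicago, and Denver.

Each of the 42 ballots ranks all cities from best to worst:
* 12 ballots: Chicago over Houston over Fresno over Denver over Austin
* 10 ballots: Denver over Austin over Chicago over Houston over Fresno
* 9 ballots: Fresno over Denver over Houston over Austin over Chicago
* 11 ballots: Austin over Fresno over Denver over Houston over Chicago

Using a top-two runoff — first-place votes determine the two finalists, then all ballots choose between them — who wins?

Austin

Round 1 first-place votes: Houston 0, Austin 11, Fresno 9, Chicago 12, Denver 10. Chicago and Austin advance.
Runoff: Chicago is ranked above Austin on 12 ballots, Austin above Chicago on 30.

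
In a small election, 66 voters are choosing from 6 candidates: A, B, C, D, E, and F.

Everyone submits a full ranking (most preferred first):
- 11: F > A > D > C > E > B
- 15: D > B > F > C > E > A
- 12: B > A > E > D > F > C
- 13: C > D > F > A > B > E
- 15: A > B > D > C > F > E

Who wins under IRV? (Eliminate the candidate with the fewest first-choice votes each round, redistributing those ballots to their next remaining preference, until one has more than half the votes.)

A

Round 1: A 15, B 12, C 13, D 15, E 0, F 11. E eliminated.
Round 2: A 15, B 12, C 13, D 15, F 11. F eliminated.
Round 3: A 26, B 12, C 13, D 15. B eliminated.
Round 4: A 38, C 13, D 15. A has a majority (≥34).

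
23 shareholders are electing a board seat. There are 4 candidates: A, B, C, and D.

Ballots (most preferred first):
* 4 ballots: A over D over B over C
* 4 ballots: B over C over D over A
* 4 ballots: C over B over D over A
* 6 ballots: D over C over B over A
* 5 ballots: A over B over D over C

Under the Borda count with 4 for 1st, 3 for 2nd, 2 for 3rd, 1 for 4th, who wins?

B

A: 4×4 + 4×1 + 4×1 + 6×1 + 5×4 = 50
B: 4×2 + 4×4 + 4×3 + 6×2 + 5×3 = 63
C: 4×1 + 4×3 + 4×4 + 6×3 + 5×1 = 55
D: 4×3 + 4×2 + 4×2 + 6×4 + 5×2 = 62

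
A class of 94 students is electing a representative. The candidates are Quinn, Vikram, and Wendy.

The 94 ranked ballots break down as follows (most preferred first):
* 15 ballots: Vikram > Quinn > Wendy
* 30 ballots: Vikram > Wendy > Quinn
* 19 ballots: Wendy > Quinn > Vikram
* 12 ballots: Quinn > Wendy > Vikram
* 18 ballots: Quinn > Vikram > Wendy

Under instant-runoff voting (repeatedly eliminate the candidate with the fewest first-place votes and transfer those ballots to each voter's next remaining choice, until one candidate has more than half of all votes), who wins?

Quinn

Round 1: Quinn 30, Vikram 45, Wendy 19. Wendy eliminated.
Round 2: Quinn 49, Vikram 45. Quinn has a majority (≥48).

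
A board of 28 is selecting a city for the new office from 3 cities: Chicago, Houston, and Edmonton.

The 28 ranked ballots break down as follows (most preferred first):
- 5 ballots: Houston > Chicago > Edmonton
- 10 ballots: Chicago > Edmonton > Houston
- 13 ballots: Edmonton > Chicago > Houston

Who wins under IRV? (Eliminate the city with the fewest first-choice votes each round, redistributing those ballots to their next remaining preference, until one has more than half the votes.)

Round 1: Chicago 10, Houston 5, Edmonton 13. Houston eliminated.
Round 2: Chicago 15, Edmonton 13. Chicago has a majority (≥15).

Chicago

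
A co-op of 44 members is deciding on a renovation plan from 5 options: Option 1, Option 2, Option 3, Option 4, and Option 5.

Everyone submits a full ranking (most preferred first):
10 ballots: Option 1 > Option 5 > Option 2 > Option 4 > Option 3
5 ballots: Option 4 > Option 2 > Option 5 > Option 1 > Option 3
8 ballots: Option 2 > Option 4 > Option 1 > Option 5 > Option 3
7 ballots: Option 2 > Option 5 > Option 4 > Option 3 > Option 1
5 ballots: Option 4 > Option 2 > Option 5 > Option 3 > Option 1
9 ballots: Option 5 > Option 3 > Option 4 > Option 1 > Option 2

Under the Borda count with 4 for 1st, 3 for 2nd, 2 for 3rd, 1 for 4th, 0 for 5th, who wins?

Option 1: 10×4 + 5×1 + 8×2 + 7×0 + 5×0 + 9×1 = 70
Option 2: 10×2 + 5×3 + 8×4 + 7×4 + 5×3 + 9×0 = 110
Option 3: 10×0 + 5×0 + 8×0 + 7×1 + 5×1 + 9×3 = 39
Option 4: 10×1 + 5×4 + 8×3 + 7×2 + 5×4 + 9×2 = 106
Option 5: 10×3 + 5×2 + 8×1 + 7×3 + 5×2 + 9×4 = 115

Option 5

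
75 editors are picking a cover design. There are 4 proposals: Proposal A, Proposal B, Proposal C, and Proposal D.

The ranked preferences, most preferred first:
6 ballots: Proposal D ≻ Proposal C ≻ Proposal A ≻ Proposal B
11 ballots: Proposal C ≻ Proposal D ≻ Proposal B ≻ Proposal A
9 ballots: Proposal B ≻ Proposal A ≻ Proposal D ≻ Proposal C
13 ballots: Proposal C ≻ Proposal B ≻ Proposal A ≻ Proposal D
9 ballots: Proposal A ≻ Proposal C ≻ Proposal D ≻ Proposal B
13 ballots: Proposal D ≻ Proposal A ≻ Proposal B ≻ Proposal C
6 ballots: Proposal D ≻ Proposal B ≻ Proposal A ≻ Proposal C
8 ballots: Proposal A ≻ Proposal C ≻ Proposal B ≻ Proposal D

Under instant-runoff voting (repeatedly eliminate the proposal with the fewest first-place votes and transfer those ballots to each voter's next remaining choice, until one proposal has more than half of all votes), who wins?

Proposal A

Round 1: Proposal A 17, Proposal B 9, Proposal C 24, Proposal D 25. Proposal B eliminated.
Round 2: Proposal A 26, Proposal C 24, Proposal D 25. Proposal C eliminated.
Round 3: Proposal A 39, Proposal D 36. Proposal A has a majority (≥38).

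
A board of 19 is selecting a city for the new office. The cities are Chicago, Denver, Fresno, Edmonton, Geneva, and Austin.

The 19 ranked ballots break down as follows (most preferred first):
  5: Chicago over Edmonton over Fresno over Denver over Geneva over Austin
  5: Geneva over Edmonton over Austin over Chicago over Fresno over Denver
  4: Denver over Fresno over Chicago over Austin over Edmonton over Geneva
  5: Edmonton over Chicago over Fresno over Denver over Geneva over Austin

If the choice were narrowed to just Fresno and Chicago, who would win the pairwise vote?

Chicago

Fresno is ranked above Chicago on 4 ballots; Chicago above Fresno on 15.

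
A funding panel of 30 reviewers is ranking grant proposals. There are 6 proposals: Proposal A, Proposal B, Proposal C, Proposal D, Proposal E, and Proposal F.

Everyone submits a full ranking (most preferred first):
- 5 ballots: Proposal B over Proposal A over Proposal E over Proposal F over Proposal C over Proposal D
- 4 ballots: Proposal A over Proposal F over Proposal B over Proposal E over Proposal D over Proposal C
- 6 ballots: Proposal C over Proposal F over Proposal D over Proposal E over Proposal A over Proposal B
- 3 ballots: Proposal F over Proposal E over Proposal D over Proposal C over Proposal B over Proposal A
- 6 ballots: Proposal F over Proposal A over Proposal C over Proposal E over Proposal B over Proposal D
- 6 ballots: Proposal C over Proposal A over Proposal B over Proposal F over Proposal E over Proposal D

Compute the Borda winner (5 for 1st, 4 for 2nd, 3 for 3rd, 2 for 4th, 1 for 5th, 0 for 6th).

Proposal A: 5×4 + 4×5 + 6×1 + 3×0 + 6×4 + 6×4 = 94
Proposal B: 5×5 + 4×3 + 6×0 + 3×1 + 6×1 + 6×3 = 64
Proposal C: 5×1 + 4×0 + 6×5 + 3×2 + 6×3 + 6×5 = 89
Proposal D: 5×0 + 4×1 + 6×3 + 3×3 + 6×0 + 6×0 = 31
Proposal E: 5×3 + 4×2 + 6×2 + 3×4 + 6×2 + 6×1 = 65
Proposal F: 5×2 + 4×4 + 6×4 + 3×5 + 6×5 + 6×2 = 107

Proposal F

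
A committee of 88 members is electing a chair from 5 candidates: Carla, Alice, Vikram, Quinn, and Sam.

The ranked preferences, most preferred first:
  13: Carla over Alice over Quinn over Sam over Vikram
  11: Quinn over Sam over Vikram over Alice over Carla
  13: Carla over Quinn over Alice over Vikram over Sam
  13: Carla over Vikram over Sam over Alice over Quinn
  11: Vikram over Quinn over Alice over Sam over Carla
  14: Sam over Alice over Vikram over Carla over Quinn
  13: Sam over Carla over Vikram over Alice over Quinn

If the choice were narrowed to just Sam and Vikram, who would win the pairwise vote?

Sam is ranked above Vikram on 51 ballots; Vikram above Sam on 37.

Sam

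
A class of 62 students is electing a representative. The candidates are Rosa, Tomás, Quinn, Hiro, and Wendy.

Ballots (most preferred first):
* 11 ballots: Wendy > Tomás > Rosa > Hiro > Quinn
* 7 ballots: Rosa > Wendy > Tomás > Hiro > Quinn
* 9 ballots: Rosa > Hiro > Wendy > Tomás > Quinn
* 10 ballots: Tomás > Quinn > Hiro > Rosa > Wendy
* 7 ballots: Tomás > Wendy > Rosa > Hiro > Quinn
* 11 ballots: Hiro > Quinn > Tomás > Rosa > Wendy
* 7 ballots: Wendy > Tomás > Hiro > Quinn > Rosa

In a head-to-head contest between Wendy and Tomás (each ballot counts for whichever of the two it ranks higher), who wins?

Wendy is ranked above Tomás on 34 ballots; Tomás above Wendy on 28.

Wendy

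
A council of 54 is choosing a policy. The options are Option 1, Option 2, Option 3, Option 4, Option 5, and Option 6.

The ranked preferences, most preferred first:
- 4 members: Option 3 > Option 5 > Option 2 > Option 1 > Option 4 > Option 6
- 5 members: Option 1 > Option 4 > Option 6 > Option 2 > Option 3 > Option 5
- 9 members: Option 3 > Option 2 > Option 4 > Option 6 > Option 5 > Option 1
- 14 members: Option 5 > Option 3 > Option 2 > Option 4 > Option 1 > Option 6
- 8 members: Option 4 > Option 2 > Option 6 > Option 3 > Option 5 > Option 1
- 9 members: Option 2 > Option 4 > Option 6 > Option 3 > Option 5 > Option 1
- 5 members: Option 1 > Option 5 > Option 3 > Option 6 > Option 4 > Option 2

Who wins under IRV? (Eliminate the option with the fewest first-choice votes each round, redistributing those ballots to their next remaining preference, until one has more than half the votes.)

Option 2

Round 1: Option 1 10, Option 2 9, Option 3 13, Option 4 8, Option 5 14, Option 6 0. Option 6 eliminated.
Round 2: Option 1 10, Option 2 9, Option 3 13, Option 4 8, Option 5 14. Option 4 eliminated.
Round 3: Option 1 10, Option 2 17, Option 3 13, Option 5 14. Option 1 eliminated.
Round 4: Option 2 22, Option 3 13, Option 5 19. Option 3 eliminated.
Round 5: Option 2 31, Option 5 23. Option 2 has a majority (≥28).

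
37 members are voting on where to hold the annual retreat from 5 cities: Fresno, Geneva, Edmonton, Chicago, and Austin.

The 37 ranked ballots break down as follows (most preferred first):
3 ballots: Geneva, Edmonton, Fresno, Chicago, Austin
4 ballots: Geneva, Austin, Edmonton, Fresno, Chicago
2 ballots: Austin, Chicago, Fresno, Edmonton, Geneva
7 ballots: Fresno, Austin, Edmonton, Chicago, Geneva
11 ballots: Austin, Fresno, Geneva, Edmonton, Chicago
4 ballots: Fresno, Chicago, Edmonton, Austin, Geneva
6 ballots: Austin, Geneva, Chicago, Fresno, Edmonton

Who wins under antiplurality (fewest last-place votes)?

Fresno

Last-place votes: Fresno 0, Geneva 13, Edmonton 6, Chicago 15, Austin 3.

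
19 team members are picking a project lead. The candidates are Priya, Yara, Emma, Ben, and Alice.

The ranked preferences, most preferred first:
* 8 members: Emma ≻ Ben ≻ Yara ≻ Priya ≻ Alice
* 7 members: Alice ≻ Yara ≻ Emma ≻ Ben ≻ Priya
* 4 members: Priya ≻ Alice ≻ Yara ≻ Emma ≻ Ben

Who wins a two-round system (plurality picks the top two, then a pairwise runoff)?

Alice

Round 1 first-place votes: Priya 4, Yara 0, Emma 8, Ben 0, Alice 7. Emma and Alice advance.
Runoff: Emma is ranked above Alice on 8 ballots, Alice above Emma on 11.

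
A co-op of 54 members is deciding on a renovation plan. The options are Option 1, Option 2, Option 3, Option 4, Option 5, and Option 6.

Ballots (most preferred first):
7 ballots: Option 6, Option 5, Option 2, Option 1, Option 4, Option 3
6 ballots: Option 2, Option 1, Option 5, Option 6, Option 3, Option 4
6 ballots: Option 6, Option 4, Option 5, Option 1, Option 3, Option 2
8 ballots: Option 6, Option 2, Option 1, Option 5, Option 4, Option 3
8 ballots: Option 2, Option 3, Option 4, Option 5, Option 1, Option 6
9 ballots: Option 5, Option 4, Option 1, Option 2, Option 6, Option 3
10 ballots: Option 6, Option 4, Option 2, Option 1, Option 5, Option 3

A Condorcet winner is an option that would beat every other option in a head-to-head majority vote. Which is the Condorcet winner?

Option 6 vs Option 1: 31–23
Option 6 vs Option 2: 31–23
Option 6 vs Option 3: 46–8
Option 6 vs Option 4: 37–17
Option 6 vs Option 5: 31–23
Option 6 beats every other option.

Option 6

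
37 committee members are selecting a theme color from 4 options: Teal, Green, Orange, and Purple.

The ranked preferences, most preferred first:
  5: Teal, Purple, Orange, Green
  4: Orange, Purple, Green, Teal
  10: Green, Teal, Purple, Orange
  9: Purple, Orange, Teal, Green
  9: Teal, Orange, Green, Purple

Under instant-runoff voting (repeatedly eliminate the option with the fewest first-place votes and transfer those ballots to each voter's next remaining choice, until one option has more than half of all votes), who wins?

Round 1: Teal 14, Green 10, Orange 4, Purple 9. Orange eliminated.
Round 2: Teal 14, Green 10, Purple 13. Green eliminated.
Round 3: Teal 24, Purple 13. Teal has a majority (≥19).

Teal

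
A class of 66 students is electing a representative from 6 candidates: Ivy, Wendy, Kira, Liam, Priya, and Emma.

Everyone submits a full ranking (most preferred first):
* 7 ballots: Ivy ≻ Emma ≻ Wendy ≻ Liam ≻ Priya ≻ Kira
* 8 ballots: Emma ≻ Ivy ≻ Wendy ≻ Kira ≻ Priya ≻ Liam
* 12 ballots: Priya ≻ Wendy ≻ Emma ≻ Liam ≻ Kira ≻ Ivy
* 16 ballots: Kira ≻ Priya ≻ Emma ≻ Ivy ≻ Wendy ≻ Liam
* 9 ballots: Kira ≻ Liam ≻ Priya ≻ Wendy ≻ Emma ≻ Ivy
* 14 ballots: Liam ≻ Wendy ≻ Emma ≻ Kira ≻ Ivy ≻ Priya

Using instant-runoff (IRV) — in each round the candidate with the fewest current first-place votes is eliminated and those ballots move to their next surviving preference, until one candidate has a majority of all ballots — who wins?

Emma

Round 1: Ivy 7, Wendy 0, Kira 25, Liam 14, Priya 12, Emma 8. Wendy eliminated.
Round 2: Ivy 7, Kira 25, Liam 14, Priya 12, Emma 8. Ivy eliminated.
Round 3: Kira 25, Liam 14, Priya 12, Emma 15. Priya eliminated.
Round 4: Kira 25, Liam 14, Emma 27. Liam eliminated.
Round 5: Kira 25, Emma 41. Emma has a majority (≥34).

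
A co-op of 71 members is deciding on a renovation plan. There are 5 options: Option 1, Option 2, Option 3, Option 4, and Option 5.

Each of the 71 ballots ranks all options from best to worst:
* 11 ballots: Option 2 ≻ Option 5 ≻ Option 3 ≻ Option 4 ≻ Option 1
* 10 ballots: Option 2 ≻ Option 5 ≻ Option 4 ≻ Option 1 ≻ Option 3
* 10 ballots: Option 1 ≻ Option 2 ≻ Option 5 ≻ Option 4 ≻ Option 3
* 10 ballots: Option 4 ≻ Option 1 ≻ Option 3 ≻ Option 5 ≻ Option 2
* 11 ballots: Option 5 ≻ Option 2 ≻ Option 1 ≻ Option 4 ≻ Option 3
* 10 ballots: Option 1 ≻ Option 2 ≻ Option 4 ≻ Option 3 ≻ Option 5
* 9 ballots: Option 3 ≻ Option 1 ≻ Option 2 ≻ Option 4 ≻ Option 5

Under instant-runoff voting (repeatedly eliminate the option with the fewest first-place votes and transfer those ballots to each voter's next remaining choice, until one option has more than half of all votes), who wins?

Option 1

Round 1: Option 1 20, Option 2 21, Option 3 9, Option 4 10, Option 5 11. Option 3 eliminated.
Round 2: Option 1 29, Option 2 21, Option 4 10, Option 5 11. Option 4 eliminated.
Round 3: Option 1 39, Option 2 21, Option 5 11. Option 1 has a majority (≥36).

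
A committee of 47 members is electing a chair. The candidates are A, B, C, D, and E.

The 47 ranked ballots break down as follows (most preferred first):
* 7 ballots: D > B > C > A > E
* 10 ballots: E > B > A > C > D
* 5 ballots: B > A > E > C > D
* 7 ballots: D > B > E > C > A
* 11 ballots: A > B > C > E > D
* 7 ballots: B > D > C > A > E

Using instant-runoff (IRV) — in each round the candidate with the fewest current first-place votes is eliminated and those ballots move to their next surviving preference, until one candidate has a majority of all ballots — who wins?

Round 1: A 11, B 12, C 0, D 14, E 10. C eliminated.
Round 2: A 11, B 12, D 14, E 10. E eliminated.
Round 3: A 11, B 22, D 14. A eliminated.
Round 4: B 33, D 14. B has a majority (≥24).

B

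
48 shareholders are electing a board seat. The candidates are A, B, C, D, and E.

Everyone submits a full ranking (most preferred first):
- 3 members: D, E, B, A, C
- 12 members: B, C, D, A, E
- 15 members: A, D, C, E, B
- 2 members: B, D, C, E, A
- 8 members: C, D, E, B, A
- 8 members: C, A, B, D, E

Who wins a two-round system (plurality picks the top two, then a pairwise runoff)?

C

Round 1 first-place votes: A 15, B 14, C 16, D 3, E 0. C and A advance.
Runoff: C is ranked above A on 30 ballots, A above C on 18.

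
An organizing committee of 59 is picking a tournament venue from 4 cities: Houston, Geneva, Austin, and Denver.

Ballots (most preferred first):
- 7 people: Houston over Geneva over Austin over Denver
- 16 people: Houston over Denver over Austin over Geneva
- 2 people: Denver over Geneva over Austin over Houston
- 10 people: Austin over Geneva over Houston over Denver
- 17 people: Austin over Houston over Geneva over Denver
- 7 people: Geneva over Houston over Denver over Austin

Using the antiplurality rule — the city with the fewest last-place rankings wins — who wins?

Houston

Last-place votes: Houston 2, Geneva 16, Austin 7, Denver 34.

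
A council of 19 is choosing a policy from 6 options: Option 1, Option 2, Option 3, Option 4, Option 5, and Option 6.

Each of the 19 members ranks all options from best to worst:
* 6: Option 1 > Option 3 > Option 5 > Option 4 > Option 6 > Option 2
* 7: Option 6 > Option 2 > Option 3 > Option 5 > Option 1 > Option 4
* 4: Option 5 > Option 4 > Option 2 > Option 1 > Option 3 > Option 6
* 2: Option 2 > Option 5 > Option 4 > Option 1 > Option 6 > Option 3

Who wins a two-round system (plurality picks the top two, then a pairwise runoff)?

Option 1

Round 1 first-place votes: Option 1 6, Option 2 2, Option 3 0, Option 4 0, Option 5 4, Option 6 7. Option 6 and Option 1 advance.
Runoff: Option 6 is ranked above Option 1 on 7 ballots, Option 1 above Option 6 on 12.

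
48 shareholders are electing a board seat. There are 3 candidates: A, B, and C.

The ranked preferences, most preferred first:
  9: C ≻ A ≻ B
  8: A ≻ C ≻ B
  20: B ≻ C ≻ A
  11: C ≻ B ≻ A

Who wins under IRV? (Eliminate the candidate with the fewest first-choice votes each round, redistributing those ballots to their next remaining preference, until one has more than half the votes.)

C

Round 1: A 8, B 20, C 20. A eliminated.
Round 2: B 20, C 28. C has a majority (≥25).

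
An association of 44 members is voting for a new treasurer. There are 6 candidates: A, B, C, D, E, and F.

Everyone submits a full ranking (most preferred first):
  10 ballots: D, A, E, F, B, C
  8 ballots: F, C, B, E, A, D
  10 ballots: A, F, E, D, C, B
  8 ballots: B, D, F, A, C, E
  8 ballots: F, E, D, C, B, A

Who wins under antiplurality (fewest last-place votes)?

Last-place votes: A 8, B 10, C 10, D 8, E 8, F 0.

F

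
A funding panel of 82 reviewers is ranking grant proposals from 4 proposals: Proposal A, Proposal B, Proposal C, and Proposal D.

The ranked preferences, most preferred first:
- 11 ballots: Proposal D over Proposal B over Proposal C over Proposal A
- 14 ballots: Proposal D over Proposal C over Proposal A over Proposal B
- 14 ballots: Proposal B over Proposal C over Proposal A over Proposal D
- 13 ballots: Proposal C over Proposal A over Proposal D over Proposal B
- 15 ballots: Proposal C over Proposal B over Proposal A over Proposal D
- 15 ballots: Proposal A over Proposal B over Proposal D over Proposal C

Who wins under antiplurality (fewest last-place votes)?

Proposal A

Last-place votes: Proposal A 11, Proposal B 27, Proposal C 15, Proposal D 29.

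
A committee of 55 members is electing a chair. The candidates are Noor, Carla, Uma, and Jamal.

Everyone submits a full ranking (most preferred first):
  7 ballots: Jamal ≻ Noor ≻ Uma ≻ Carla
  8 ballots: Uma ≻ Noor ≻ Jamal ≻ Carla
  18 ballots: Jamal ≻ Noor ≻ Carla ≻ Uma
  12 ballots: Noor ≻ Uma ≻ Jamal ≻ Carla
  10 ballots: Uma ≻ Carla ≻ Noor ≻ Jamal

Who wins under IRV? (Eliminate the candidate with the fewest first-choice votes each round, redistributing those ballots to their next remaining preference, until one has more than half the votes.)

Uma

Round 1: Noor 12, Carla 0, Uma 18, Jamal 25. Carla eliminated.
Round 2: Noor 12, Uma 18, Jamal 25. Noor eliminated.
Round 3: Uma 30, Jamal 25. Uma has a majority (≥28).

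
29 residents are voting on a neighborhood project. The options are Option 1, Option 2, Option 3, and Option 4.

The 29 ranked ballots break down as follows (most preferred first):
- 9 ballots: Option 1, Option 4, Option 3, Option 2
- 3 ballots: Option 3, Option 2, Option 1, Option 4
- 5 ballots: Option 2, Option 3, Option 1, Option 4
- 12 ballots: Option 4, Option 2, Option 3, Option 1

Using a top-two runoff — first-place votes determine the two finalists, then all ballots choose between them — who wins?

Round 1 first-place votes: Option 1 9, Option 2 5, Option 3 3, Option 4 12. Option 4 and Option 1 advance.
Runoff: Option 4 is ranked above Option 1 on 12 ballots, Option 1 above Option 4 on 17.

Option 1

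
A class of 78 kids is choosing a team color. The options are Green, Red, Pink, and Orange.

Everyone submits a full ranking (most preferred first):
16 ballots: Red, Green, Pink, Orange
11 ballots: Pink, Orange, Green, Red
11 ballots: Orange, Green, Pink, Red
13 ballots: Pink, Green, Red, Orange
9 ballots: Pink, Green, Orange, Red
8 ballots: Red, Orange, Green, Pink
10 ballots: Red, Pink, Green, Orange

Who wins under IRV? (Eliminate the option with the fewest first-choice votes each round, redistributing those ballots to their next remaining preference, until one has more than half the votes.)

Pink

Round 1: Green 0, Red 34, Pink 33, Orange 11. Green eliminated.
Round 2: Red 34, Pink 33, Orange 11. Orange eliminated.
Round 3: Red 34, Pink 44. Pink has a majority (≥40).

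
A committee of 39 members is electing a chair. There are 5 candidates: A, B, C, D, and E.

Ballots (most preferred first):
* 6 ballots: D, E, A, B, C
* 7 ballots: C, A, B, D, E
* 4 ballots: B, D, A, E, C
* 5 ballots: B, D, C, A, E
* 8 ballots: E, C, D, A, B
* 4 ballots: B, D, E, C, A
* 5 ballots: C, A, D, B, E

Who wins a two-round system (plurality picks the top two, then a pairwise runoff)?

Round 1 first-place votes: A 0, B 13, C 12, D 6, E 8. B and C advance.
Runoff: B is ranked above C on 19 ballots, C above B on 20.

C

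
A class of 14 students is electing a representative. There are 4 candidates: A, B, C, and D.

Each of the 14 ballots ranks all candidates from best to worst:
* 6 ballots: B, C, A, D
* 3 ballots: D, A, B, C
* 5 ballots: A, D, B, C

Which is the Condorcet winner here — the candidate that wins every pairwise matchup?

A vs B: 8–6
A vs C: 8–6
A vs D: 11–3
A beats every other candidate.

A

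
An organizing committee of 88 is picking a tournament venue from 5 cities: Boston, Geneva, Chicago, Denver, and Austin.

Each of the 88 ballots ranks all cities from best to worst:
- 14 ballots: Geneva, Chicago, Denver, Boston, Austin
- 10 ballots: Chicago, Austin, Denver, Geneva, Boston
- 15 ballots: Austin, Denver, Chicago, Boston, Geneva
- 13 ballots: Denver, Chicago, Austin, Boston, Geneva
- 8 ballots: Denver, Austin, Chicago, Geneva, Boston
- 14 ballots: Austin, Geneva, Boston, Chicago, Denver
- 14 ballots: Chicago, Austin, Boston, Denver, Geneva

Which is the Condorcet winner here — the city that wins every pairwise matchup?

Chicago

Chicago vs Boston: 74–14
Chicago vs Geneva: 60–28
Chicago vs Denver: 52–36
Chicago vs Austin: 51–37
Chicago beats every other city.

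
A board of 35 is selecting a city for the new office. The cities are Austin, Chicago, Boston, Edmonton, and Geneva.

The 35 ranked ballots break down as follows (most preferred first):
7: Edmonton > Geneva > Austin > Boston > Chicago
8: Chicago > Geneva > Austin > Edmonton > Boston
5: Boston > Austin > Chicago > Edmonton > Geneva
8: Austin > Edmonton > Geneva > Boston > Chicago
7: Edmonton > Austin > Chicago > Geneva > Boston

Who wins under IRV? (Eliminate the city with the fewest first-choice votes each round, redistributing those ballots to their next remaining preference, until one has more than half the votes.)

Round 1: Austin 8, Chicago 8, Boston 5, Edmonton 14, Geneva 0. Geneva eliminated.
Round 2: Austin 8, Chicago 8, Boston 5, Edmonton 14. Boston eliminated.
Round 3: Austin 13, Chicago 8, Edmonton 14. Chicago eliminated.
Round 4: Austin 21, Edmonton 14. Austin has a majority (≥18).

Austin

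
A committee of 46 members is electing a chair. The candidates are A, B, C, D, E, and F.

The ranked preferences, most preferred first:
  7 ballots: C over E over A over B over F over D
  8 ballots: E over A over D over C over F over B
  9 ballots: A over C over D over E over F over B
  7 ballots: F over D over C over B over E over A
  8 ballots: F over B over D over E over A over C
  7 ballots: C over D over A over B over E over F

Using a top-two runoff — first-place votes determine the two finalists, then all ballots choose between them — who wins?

Round 1 first-place votes: A 9, B 0, C 14, D 0, E 8, F 15. F and C advance.
Runoff: F is ranked above C on 15 ballots, C above F on 31.

C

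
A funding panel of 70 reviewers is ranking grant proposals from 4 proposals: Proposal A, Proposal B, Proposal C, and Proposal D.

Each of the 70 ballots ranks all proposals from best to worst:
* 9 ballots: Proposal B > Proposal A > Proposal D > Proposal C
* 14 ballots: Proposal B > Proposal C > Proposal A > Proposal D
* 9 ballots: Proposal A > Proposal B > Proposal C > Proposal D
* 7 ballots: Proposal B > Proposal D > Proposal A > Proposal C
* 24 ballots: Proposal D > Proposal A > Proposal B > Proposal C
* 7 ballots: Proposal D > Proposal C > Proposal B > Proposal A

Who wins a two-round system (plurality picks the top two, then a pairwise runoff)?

Round 1 first-place votes: Proposal A 9, Proposal B 30, Proposal C 0, Proposal D 31. Proposal D and Proposal B advance.
Runoff: Proposal D is ranked above Proposal B on 31 ballots, Proposal B above Proposal D on 39.

Proposal B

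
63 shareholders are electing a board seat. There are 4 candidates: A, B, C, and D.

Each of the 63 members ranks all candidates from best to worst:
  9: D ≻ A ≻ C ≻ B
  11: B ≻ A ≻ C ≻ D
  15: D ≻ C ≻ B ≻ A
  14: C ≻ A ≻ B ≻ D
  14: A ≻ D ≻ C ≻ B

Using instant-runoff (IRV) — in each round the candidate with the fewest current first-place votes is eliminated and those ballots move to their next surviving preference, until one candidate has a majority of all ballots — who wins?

A

Round 1: A 14, B 11, C 14, D 24. B eliminated.
Round 2: A 25, C 14, D 24. C eliminated.
Round 3: A 39, D 24. A has a majority (≥32).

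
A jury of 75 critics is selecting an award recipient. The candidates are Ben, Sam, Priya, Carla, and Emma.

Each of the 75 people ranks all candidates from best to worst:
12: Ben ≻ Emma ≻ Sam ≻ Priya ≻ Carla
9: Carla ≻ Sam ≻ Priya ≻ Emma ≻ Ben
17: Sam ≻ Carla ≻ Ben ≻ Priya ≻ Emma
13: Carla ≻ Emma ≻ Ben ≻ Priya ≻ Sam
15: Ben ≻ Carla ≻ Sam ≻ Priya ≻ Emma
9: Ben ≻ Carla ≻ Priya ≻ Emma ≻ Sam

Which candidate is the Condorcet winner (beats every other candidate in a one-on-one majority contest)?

Carla vs Ben: 39–36
Carla vs Sam: 46–29
Carla vs Priya: 63–12
Carla vs Emma: 63–12
Carla beats every other candidate.

Carla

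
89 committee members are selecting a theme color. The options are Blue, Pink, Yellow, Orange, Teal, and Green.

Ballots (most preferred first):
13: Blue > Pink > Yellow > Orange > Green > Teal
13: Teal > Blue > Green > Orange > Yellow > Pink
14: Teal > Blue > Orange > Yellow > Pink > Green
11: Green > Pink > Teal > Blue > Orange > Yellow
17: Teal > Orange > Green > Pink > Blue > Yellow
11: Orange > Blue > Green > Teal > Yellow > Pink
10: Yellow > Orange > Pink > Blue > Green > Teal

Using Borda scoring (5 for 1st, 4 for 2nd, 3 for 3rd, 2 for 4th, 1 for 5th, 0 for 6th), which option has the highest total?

Blue: 13×5 + 13×4 + 14×4 + 11×2 + 17×1 + 11×4 + 10×2 = 276
Pink: 13×4 + 13×0 + 14×1 + 11×4 + 17×2 + 11×0 + 10×3 = 174
Yellow: 13×3 + 13×1 + 14×2 + 11×0 + 17×0 + 11×1 + 10×5 = 141
Orange: 13×2 + 13×2 + 14×3 + 11×1 + 17×4 + 11×5 + 10×4 = 268
Teal: 13×0 + 13×5 + 14×5 + 11×3 + 17×5 + 11×2 + 10×0 = 275
Green: 13×1 + 13×3 + 14×0 + 11×5 + 17×3 + 11×3 + 10×1 = 201

Blue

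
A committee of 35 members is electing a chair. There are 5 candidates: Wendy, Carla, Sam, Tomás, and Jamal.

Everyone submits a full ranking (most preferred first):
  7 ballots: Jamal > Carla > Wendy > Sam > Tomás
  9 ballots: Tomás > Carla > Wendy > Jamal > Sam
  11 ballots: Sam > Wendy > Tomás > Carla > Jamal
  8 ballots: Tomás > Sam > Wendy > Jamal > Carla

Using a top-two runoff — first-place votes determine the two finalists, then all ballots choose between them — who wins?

Sam

Round 1 first-place votes: Wendy 0, Carla 0, Sam 11, Tomás 17, Jamal 7. Tomás and Sam advance.
Runoff: Tomás is ranked above Sam on 17 ballots, Sam above Tomás on 18.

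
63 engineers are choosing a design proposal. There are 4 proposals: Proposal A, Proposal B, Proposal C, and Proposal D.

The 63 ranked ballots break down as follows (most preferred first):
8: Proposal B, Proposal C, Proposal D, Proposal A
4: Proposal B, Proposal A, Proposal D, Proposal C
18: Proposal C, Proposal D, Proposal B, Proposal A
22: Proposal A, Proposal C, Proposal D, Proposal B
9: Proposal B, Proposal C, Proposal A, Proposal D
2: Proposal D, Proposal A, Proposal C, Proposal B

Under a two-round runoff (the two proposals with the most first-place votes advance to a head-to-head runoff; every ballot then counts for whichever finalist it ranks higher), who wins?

Proposal B

Round 1 first-place votes: Proposal A 22, Proposal B 21, Proposal C 18, Proposal D 2. Proposal A and Proposal B advance.
Runoff: Proposal A is ranked above Proposal B on 24 ballots, Proposal B above Proposal A on 39.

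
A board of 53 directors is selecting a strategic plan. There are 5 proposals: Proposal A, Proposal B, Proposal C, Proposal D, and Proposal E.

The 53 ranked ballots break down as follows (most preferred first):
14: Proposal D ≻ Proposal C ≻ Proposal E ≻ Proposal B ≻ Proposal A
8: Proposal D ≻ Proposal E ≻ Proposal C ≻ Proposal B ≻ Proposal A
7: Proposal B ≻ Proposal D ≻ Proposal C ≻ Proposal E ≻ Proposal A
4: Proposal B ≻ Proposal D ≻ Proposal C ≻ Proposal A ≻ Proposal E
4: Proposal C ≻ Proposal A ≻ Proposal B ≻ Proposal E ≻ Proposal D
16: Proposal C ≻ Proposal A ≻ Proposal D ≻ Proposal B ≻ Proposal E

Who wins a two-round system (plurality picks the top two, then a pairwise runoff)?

Round 1 first-place votes: Proposal A 0, Proposal B 11, Proposal C 20, Proposal D 22, Proposal E 0. Proposal D and Proposal C advance.
Runoff: Proposal D is ranked above Proposal C on 33 ballots, Proposal C above Proposal D on 20.

Proposal D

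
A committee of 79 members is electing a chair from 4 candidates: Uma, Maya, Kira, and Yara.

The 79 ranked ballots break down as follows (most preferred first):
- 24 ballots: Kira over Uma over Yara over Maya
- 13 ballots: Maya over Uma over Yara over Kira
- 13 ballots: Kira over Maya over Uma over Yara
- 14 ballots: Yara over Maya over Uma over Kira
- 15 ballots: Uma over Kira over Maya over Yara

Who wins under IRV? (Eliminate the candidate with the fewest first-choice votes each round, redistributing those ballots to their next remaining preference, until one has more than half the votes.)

Uma

Round 1: Uma 15, Maya 13, Kira 37, Yara 14. Maya eliminated.
Round 2: Uma 28, Kira 37, Yara 14. Yara eliminated.
Round 3: Uma 42, Kira 37. Uma has a majority (≥40).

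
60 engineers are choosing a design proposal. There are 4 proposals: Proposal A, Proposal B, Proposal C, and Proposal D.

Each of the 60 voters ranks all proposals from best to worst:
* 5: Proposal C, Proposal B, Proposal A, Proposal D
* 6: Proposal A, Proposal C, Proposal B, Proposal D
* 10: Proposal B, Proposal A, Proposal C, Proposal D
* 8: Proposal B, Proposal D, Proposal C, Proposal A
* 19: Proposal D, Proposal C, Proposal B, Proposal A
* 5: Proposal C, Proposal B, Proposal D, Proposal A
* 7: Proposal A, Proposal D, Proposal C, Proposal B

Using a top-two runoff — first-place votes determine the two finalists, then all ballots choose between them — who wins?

Round 1 first-place votes: Proposal A 13, Proposal B 18, Proposal C 10, Proposal D 19. Proposal D and Proposal B advance.
Runoff: Proposal D is ranked above Proposal B on 26 ballots, Proposal B above Proposal D on 34.

Proposal B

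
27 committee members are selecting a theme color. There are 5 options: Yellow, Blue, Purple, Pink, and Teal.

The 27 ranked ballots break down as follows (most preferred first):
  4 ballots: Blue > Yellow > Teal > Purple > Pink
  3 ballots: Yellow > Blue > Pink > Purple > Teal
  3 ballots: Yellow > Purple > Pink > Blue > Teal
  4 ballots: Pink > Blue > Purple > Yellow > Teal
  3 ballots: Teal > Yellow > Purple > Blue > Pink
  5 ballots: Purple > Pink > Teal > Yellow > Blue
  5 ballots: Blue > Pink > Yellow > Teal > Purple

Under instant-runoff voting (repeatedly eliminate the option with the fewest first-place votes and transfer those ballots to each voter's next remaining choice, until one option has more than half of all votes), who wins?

Yellow

Round 1: Yellow 6, Blue 9, Purple 5, Pink 4, Teal 3. Teal eliminated.
Round 2: Yellow 9, Blue 9, Purple 5, Pink 4. Pink eliminated.
Round 3: Yellow 9, Blue 13, Purple 5. Purple eliminated.
Round 4: Yellow 14, Blue 13. Yellow has a majority (≥14).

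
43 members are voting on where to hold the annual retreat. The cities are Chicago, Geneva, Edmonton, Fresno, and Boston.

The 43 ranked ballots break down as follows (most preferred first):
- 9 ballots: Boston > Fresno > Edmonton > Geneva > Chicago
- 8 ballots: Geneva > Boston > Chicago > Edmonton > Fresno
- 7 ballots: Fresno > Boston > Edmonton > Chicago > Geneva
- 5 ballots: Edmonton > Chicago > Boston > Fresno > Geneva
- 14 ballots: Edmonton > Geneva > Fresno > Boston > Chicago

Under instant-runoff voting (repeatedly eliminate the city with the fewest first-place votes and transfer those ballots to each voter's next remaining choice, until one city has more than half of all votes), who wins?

Round 1: Chicago 0, Geneva 8, Edmonton 19, Fresno 7, Boston 9. Chicago eliminated.
Round 2: Geneva 8, Edmonton 19, Fresno 7, Boston 9. Fresno eliminated.
Round 3: Geneva 8, Edmonton 19, Boston 16. Geneva eliminated.
Round 4: Edmonton 19, Boston 24. Boston has a majority (≥22).

Boston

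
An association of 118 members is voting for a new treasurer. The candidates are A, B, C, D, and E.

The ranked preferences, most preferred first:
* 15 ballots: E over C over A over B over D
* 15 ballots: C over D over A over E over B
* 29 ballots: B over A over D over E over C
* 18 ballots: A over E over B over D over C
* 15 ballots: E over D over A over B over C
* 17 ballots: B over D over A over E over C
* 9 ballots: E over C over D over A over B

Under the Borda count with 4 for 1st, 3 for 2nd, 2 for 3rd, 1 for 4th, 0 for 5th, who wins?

A

A: 15×2 + 15×2 + 29×3 + 18×4 + 15×2 + 17×2 + 9×1 = 292
B: 15×1 + 15×0 + 29×4 + 18×2 + 15×1 + 17×4 + 9×0 = 250
C: 15×3 + 15×4 + 29×0 + 18×0 + 15×0 + 17×0 + 9×3 = 132
D: 15×0 + 15×3 + 29×2 + 18×1 + 15×3 + 17×3 + 9×2 = 235
E: 15×4 + 15×1 + 29×1 + 18×3 + 15×4 + 17×1 + 9×4 = 271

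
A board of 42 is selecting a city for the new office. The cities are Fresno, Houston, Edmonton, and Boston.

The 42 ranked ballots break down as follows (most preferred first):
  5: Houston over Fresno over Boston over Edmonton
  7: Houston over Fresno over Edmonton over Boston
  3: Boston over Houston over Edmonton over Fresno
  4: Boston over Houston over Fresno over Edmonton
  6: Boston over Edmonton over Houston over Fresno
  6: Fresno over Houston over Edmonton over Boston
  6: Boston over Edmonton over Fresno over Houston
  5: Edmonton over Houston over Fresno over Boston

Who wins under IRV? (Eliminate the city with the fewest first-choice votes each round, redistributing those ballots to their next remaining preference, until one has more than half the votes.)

Houston

Round 1: Fresno 6, Houston 12, Edmonton 5, Boston 19. Edmonton eliminated.
Round 2: Fresno 6, Houston 17, Boston 19. Fresno eliminated.
Round 3: Houston 23, Boston 19. Houston has a majority (≥22).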